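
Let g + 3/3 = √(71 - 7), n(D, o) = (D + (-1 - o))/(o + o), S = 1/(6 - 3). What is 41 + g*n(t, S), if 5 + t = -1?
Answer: -36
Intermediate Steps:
t = -6 (t = -5 - 1 = -6)
S = ⅓ (S = 1/3 = ⅓ ≈ 0.33333)
n(D, o) = (-1 + D - o)/(2*o) (n(D, o) = (-1 + D - o)/((2*o)) = (-1 + D - o)*(1/(2*o)) = (-1 + D - o)/(2*o))
g = 7 (g = -1 + √(71 - 7) = -1 + √64 = -1 + 8 = 7)
41 + g*n(t, S) = 41 + 7*((-1 - 6 - 1*⅓)/(2*(⅓))) = 41 + 7*((½)*3*(-1 - 6 - ⅓)) = 41 + 7*((½)*3*(-22/3)) = 41 + 7*(-11) = 41 - 77 = -36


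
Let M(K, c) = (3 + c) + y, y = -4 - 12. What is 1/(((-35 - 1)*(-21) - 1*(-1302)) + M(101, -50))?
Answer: 1/1995 ≈ 0.00050125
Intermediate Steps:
y = -16
M(K, c) = -13 + c (M(K, c) = (3 + c) - 16 = -13 + c)
1/(((-35 - 1)*(-21) - 1*(-1302)) + M(101, -50)) = 1/(((-35 - 1)*(-21) - 1*(-1302)) + (-13 - 50)) = 1/((-36*(-21) + 1302) - 63) = 1/((756 + 1302) - 63) = 1/(2058 - 63) = 1/1995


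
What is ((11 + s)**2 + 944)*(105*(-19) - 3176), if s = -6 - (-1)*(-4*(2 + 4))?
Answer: -6748155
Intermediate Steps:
s = -30 (s = -6 - (-1)*(-4*6) = -6 - (-1)*(-24) = -6 - 1*24 = -6 - 24 = -30)
((11 + s)**2 + 944)*(105*(-19) - 3176) = ((11 - 30)**2 + 944)*(105*(-19) - 3176) = ((-19)**2 + 944)*(-1995 - 3176) = (361 + 944)*(-5171) = 1305*(-5171) = -6748155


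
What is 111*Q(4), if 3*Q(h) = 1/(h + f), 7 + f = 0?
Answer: -37/3 ≈ -12.333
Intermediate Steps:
f = -7 (f = -7 + 0 = -7)
Q(h) = 1/(3*(-7 + h)) (Q(h) = 1/(3*(h - 7)) = 1/(3*(-7 + h)))
111*Q(4) = 111*(1/(3*(-7 + 4))) = 111*((⅓)/(-3)) = 111*((⅓)*(-⅓)) = 111*(-⅑) = -37/3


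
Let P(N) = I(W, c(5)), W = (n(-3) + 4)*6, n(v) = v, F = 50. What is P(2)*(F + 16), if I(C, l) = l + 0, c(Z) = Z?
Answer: 330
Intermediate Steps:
W = 6 (W = (-3 + 4)*6 = 1*6 = 6)
I(C, l) = l
P(N) = 5
P(2)*(F + 16) = 5*(50 + 16) = 5*66 = 330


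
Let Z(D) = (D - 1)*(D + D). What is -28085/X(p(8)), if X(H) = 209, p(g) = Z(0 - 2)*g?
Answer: -28085/209 ≈ -134.38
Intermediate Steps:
Z(D) = 2*D*(-1 + D) (Z(D) = (-1 + D)*(2*D) = 2*D*(-1 + D))
p(g) = 12*g (p(g) = (2*(0 - 2)*(-1 + (0 - 2)))*g = (2*(-2)*(-1 - 2))*g = (2*(-2)*(-3))*g = 12*g)
-28085/X(p(8)) = -28085/209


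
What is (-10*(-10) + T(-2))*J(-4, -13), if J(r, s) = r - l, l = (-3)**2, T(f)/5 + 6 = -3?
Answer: -715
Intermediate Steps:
T(f) = -45 (T(f) = -30 + 5*(-3) = -30 - 15 = -45)
l = 9
J(r, s) = -9 + r (J(r, s) = r - 1*9 = r - 9 = -9 + r)
(-10*(-10) + T(-2))*J(-4, -13) = (-10*(-10) - 45)*(-9 - 4) = (100 - 45)*(-13) = 55*(-13) = -715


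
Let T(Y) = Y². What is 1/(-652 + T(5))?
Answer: -1/627 ≈ -0.0015949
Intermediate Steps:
1/(-652 + T(5)) = 1/(-652 + 5²) = 1/(-652 + 25) = 1/(-627) = -1/627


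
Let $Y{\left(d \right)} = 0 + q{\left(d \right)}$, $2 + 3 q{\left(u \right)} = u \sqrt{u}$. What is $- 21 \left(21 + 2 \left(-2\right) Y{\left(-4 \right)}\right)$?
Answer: $-497 - 224 i \approx -497.0 - 224.0 i$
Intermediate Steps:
$q{\left(u \right)} = - \frac{2}{3} + \frac{u^{\frac{3}{2}}}{3}$ ($q{\left(u \right)} = - \frac{2}{3} + \frac{u \sqrt{u}}{3} = - \frac{2}{3} + \frac{u^{\frac{3}{2}}}{3}$)
$Y{\left(d \right)} = - \frac{2}{3} + \frac{d^{\frac{3}{2}}}{3}$ ($Y{\left(d \right)} = 0 + \left(- \frac{2}{3} + \frac{d^{\frac{3}{2}}}{3}\right) = - \frac{2}{3} + \frac{d^{\frac{3}{2}}}{3}$)
$- 21 \left(21 + 2 \left(-2\right) Y{\left(-4 \right)}\right) = - 21 \left(21 + 2 \left(-2\right) \left(- \frac{2}{3} + \frac{\left(-4\right)^{\frac{3}{2}}}{3}\right)\right) = - 21 \left(21 - 4 \left(- \frac{2}{3} + \frac{\left(-8\right) i}{3}\right)\right) = - 21 \left(21 - 4 \left(- \frac{2}{3} - \frac{8 i}{3}\right)\right) = - 21 \left(21 + \left(\frac{8}{3} + \frac{32 i}{3}\right)\right) = - 21 \left(\frac{71}{3} + \frac{32 i}{3}\right) = -497 - 224 i$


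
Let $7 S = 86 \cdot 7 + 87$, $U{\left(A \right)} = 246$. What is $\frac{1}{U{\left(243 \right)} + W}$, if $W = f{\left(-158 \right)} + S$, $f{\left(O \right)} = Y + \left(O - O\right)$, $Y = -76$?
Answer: $\frac{7}{1879} \approx 0.0037254$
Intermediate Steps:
$S = \frac{689}{7}$ ($S = \frac{86 \cdot 7 + 87}{7} = \frac{602 + 87}{7} = \frac{1}{7} \cdot 689 = \frac{689}{7} \approx 98.429$)
$f{\left(O \right)} = -76$ ($f{\left(O \right)} = -76 + \left(O - O\right) = -76 + 0 = -76$)
$W = \frac{157}{7}$ ($W = -76 + \frac{689}{7} = \frac{157}{7} \approx 22.429$)
$\frac{1}{U{\left(243 \right)} + W} = \frac{1}{246 + \frac{157}{7}} = \frac{1}{\frac{1879}{7}} = \frac{7}{1879}$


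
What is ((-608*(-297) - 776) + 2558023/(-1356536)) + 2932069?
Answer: 4221359767761/1356536 ≈ 3.1119e+6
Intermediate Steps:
((-608*(-297) - 776) + 2558023/(-1356536)) + 2932069 = ((180576 - 776) + 2558023*(-1/1356536)) + 2932069 = (179800 - 2558023/1356536) + 2932069 = 243902614777/1356536 + 2932069 = 4221359767761/1356536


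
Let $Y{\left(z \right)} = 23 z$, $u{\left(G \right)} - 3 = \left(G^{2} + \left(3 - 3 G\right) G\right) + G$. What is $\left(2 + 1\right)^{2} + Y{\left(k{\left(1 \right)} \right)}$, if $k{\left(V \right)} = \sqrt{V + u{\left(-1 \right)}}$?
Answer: $9 + 23 i \sqrt{2} \approx 9.0 + 32.527 i$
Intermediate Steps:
$u{\left(G \right)} = 3 + G + G^{2} + G \left(3 - 3 G\right)$ ($u{\left(G \right)} = 3 + \left(\left(G^{2} + \left(3 - 3 G\right) G\right) + G\right) = 3 + \left(\left(G^{2} + G \left(3 - 3 G\right)\right) + G\right) = 3 + \left(G + G^{2} + G \left(3 - 3 G\right)\right) = 3 + G + G^{2} + G \left(3 - 3 G\right)$)
$k{\left(V \right)} = \sqrt{-3 + V}$ ($k{\left(V \right)} = \sqrt{V + \left(3 - 2 \left(-1\right)^{2} + 4 \left(-1\right)\right)} = \sqrt{V - 3} = \sqrt{-3 + V}$)
$\left(2 + 1\right)^{2} + Y{\left(k{\left(1 \right)} \right)} = \left(2 + 1\right)^{2} + 23 \sqrt{-3 + 1} = 3^{2} + 23 \sqrt{-2} = 9 + 23 i \sqrt{2}$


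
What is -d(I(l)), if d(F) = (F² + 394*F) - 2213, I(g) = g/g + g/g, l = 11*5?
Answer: 1421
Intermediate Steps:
l = 55
I(g) = 2 (I(g) = 1 + 1 = 2)
d(F) = -2213 + F² + 394*F
-d(I(l)) = -(-2213 + 2² + 394*2) = -(-2213 + 4 + 788) = -1*(-1421) = 1421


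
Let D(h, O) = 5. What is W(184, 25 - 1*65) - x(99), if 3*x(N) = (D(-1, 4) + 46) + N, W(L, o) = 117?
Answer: 67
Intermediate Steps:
x(N) = 17 + N/3 (x(N) = ((5 + 46) + N)/3 = (51 + N)/3 = 17 + N/3)
W(184, 25 - 1*65) - x(99) = 117 - (17 + (1/3)*99) = 117 - (17 + 33) = 117 - 1*50 = 117 - 50 = 67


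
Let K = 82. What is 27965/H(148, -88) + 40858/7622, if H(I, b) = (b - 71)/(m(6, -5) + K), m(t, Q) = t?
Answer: -9375317909/605949 ≈ -15472.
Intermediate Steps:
H(I, b) = -71/88 + b/88 (H(I, b) = (b - 71)/(6 + 82) = (-71 + b)/88 = (-71 + b)*(1/88) = -71/88 + b/88)
27965/H(148, -88) + 40858/7622 = 27965/(-71/88 + (1/88)*(-88)) + 40858/7622 = 27965/(-71/88 - 1) + 40858*(1/7622) = 27965/(-159/88) + 20429/3811 = 27965*(-88/159) + 20429/3811 = -2460920/159 + 20429/3811 = -9375317909/605949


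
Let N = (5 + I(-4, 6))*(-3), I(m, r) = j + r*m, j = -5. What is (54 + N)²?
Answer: 15876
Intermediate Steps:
I(m, r) = -5 + m*r (I(m, r) = -5 + r*m = -5 + m*r)
N = 72 (N = (5 + (-5 - 4*6))*(-3) = (5 + (-5 - 24))*(-3) = (5 - 29)*(-3) = -24*(-3) = 72)
(54 + N)² = (54 + 72)² = 126² = 15876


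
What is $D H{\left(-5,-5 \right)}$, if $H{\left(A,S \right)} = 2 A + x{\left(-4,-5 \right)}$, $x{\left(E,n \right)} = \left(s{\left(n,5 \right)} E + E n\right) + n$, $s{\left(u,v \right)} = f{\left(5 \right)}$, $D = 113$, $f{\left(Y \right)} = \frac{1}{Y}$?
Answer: $\frac{2373}{5} \approx 474.6$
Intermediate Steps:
$s{\left(u,v \right)} = \frac{1}{5}$
$x{\left(E,n \right)} = n + \frac{E}{5} + E n$ ($x{\left(E,n \right)} = \left(\frac{E}{5} + E n\right) + n = n + \frac{E}{5} + E n$)
$H{\left(A,S \right)} = \frac{71}{5} + 2 A$ ($H{\left(A,S \right)} = 2 A - - \frac{71}{5} = 2 A + \frac{71}{5} = \frac{71}{5} + 2 A$)
$D H{\left(-5,-5 \right)} = 113 \left(\frac{71}{5} + 2 \left(-5\right)\right) = 113 \left(\frac{71}{5} - 10\right) = 113 \cdot \frac{21}{5} = \frac{2373}{5}$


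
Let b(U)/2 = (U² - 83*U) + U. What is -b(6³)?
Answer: -57888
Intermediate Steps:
b(U) = -164*U + 2*U² (b(U) = 2*((U² - 83*U) + U) = 2*(U² - 82*U) = -164*U + 2*U²)
-b(6³) = -2*6³*(-82 + 6³) = -2*216*(-82 + 216) = -2*216*134 = -1*57888 = -57888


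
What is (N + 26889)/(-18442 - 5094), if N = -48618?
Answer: 21729/23536 ≈ 0.92322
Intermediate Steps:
(N + 26889)/(-18442 - 5094) = (-48618 + 26889)/(-18442 - 5094) = -21729/(-23536) = -21729*(-1/23536) = 21729/23536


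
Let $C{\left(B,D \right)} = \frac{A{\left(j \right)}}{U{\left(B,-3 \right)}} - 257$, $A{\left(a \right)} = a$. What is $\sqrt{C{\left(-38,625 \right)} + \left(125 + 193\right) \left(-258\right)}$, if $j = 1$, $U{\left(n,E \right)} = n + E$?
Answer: $\frac{i \sqrt{138348022}}{41} \approx 286.88 i$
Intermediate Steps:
$U{\left(n,E \right)} = E + n$
$C{\left(B,D \right)} = -257 + \frac{1}{-3 + B}$ ($C{\left(B,D \right)} = 1 \frac{1}{-3 + B} - 257 = \frac{1}{-3 + B} - 257 = -257 + \frac{1}{-3 + B}$)
$\sqrt{C{\left(-38,625 \right)} + \left(125 + 193\right) \left(-258\right)} = \sqrt{\frac{772 - -9766}{-3 - 38} + \left(125 + 193\right) \left(-258\right)} = \sqrt{\frac{772 + 9766}{-41} + 318 \left(-258\right)} = \sqrt{\left(- \frac{1}{41}\right) 10538 - 82044} = \sqrt{- \frac{10538}{41} - 82044} = \sqrt{- \frac{3374342}{41}} = \frac{i \sqrt{138348022}}{41}$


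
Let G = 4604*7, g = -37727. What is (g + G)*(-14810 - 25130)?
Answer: 219630060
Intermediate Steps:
G = 32228
(g + G)*(-14810 - 25130) = (-37727 + 32228)*(-14810 - 25130) = -5499*(-39940) = 219630060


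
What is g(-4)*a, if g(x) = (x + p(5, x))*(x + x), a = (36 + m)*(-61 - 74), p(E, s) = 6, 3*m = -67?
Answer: 29520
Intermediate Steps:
m = -67/3 (m = (⅓)*(-67) = -67/3 ≈ -22.333)
a = -1845 (a = (36 - 67/3)*(-61 - 74) = (41/3)*(-135) = -1845)
g(x) = 2*x*(6 + x) (g(x) = (x + 6)*(x + x) = (6 + x)*(2*x) = 2*x*(6 + x))
g(-4)*a = (2*(-4)*(6 - 4))*(-1845) = (2*(-4)*2)*(-1845) = -16*(-1845) = 29520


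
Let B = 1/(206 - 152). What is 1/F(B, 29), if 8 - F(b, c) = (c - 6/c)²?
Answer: -841/690497 ≈ -0.0012180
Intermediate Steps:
B = 1/54 ≈ 0.018519
F(b, c) = 8 - (c - 6/c)²
1/F(B, 29) = 1/(20 - 1*29² - 36/29²) = 1/(20 - 1*841 - 36*1/841) = 1/(20 - 841 - 36/841) = 1/(-690497/841) = -841/690497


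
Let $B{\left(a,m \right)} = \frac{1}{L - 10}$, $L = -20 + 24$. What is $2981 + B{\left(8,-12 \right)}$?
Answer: $\frac{17885}{6} \approx 2980.8$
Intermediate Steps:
$L = 4$
$B{\left(a,m \right)} = - \frac{1}{6}$ ($B{\left(a,m \right)} = \frac{1}{4 - 10} = \frac{1}{-6} = - \frac{1}{6}$)
$2981 + B{\left(8,-12 \right)} = 2981 - \frac{1}{6} = \frac{17885}{6}$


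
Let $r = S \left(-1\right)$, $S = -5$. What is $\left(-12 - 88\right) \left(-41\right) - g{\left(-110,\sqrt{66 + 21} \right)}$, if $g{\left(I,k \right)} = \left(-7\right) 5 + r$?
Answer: $4130$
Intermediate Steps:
$r = 5$ ($r = \left(-5\right) \left(-1\right) = 5$)
$g{\left(I,k \right)} = -30$ ($g{\left(I,k \right)} = \left(-7\right) 5 + 5 = -35 + 5 = -30$)
$\left(-12 - 88\right) \left(-41\right) - g{\left(-110,\sqrt{66 + 21} \right)} = \left(-12 - 88\right) \left(-41\right) - -30 = \left(-100\right) \left(-41\right) + 30 = 4100 + 30 = 4130$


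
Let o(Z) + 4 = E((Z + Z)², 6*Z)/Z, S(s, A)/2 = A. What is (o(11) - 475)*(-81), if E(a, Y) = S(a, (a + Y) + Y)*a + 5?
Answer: -47872944/11 ≈ -4.3521e+6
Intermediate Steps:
S(s, A) = 2*A
E(a, Y) = 5 + a*(2*a + 4*Y) (E(a, Y) = (2*((a + Y) + Y))*a + 5 = (2*((Y + a) + Y))*a + 5 = (2*(a + 2*Y))*a + 5 = (2*a + 4*Y)*a + 5 = a*(2*a + 4*Y) + 5 = 5 + a*(2*a + 4*Y))
o(Z) = -4 + (5 + 8*Z²*(4*Z² + 12*Z))/Z (o(Z) = -4 + (5 + 2*(Z + Z)²*((Z + Z)² + 2*(6*Z)))/Z = -4 + (5 + 2*(2*Z)²*((2*Z)² + 12*Z))/Z = -4 + (5 + 2*(4*Z²)*(4*Z² + 12*Z))/Z = -4 + (5 + 8*Z²*(4*Z² + 12*Z))/Z)
(o(11) - 475)*(-81) = ((5 - 4*11 + 32*11³*(3 + 11))/11 - 475)*(-81) = ((5 - 44 + 32*1331*14)/11 - 475)*(-81) = ((5 - 44 + 596288)/11 - 475)*(-81) = ((1/11)*596249 - 475)*(-81) = (596249/11 - 475)*(-81) = (591024/11)*(-81) = -47872944/11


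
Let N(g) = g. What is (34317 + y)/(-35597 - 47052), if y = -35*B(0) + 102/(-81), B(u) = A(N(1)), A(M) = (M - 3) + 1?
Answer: -927470/2231523 ≈ -0.41562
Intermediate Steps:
A(M) = -2 + M (A(M) = (-3 + M) + 1 = -2 + M)
B(u) = -1 (B(u) = -2 + 1 = -1)
y = 911/27 (y = -35*(-1) + 102/(-81) = 35 + 102*(-1/81) = 35 - 34/27 = 911/27 ≈ 33.741)
(34317 + y)/(-35597 - 47052) = (34317 + 911/27)/(-35597 - 47052) = (927470/27)/(-82649) = (927470/27)*(-1/82649) = -927470/2231523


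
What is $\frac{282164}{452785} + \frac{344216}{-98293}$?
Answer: $- \frac{128121095508}{44505596005} \approx -2.8788$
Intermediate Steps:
$\frac{282164}{452785} + \frac{344216}{-98293} = 282164 \cdot \frac{1}{452785} + 344216 \left(- \frac{1}{98293}\right) = \frac{282164}{452785} - \frac{344216}{98293} = - \frac{128121095508}{44505596005}$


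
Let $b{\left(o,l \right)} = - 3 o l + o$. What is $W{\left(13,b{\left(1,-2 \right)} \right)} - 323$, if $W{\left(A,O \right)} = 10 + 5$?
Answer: $-308$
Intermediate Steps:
$b{\left(o,l \right)} = o - 3 l o$ ($b{\left(o,l \right)} = - 3 l o + o = o - 3 l o$)
$W{\left(A,O \right)} = 15$
$W{\left(13,b{\left(1,-2 \right)} \right)} - 323 = 15 - 323 = -308$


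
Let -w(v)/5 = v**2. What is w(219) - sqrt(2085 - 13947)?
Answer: -239805 - 3*I*sqrt(1318) ≈ -2.3981e+5 - 108.91*I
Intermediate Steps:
w(v) = -5*v**2
w(219) - sqrt(2085 - 13947) = -5*219**2 - sqrt(2085 - 13947) = -5*47961 - sqrt(-11862) = -239805 - 3*I*sqrt(1318)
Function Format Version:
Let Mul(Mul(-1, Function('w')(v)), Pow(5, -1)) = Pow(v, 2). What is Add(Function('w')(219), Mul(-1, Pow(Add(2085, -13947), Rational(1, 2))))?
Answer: Add(-239805, Mul(-3, I, Pow(1318, Rational(1, 2)))) ≈ Add(-2.3981e+5, Mul(-108.91, I))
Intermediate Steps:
Function('w')(v) = Mul(-5, Pow(v, 2))
Add(Function('w')(219), Mul(-1, Pow(Add(2085, -13947), Rational(1, 2)))) = Add(Mul(-5, Pow(219, 2)), Mul(-1, Pow(Add(2085, -13947), Rational(1, 2)))) = Add(Mul(-5, 47961), Mul(-1, Pow(-11862, Rational(1, 2)))) = Add(-239805, Mul(-1, Mul(3, I, Pow(1318, Rational(1, 2))))) = Add(-239805, Mul(-3, I, Pow(1318, Rational(1, 2))))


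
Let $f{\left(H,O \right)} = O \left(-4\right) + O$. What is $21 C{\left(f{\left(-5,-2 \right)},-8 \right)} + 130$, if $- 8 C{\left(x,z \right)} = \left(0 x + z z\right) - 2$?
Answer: $- \frac{131}{4} \approx -32.75$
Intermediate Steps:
$f{\left(H,O \right)} = - 3 O$ ($f{\left(H,O \right)} = - 4 O + O = - 3 O$)
$C{\left(x,z \right)} = \frac{1}{4} - \frac{z^{2}}{8}$ ($C{\left(x,z \right)} = - \frac{\left(0 x + z z\right) - 2}{8} = - \frac{\left(0 + z^{2}\right) - 2}{8} = - \frac{z^{2} - 2}{8} = - \frac{-2 + z^{2}}{8} = \frac{1}{4} - \frac{z^{2}}{8}$)
$21 C{\left(f{\left(-5,-2 \right)},-8 \right)} + 130 = 21 \left(\frac{1}{4} - \frac{\left(-8\right)^{2}}{8}\right) + 130 = 21 \left(\frac{1}{4} - 8\right) + 130 = 21 \left(- \frac{31}{4}\right) + 130 = - \frac{651}{4} + 130 = - \frac{131}{4}$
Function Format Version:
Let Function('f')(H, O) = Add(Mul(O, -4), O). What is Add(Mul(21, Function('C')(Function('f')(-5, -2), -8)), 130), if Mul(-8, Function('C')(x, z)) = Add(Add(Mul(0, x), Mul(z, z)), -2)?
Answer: Rational(-131, 4) ≈ -32.750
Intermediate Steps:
Function('f')(H, O) = Mul(-3, O) (Function('f')(H, O) = Add(Mul(-4, O), O) = Mul(-3, O))
Function('C')(x, z) = Add(Rational(1, 4), Mul(Rational(-1, 8), Pow(z, 2))) (Function('C')(x, z) = Mul(Rational(-1, 8), Add(Add(Mul(0, x), Mul(z, z)), -2)) = Mul(Rational(-1, 8), Add(Add(0, Pow(z, 2)), -2)) = Mul(Rational(-1, 8), Add(Pow(z, 2), -2)) = Mul(Rational(-1, 8), Add(-2, Pow(z, 2))) = Add(Rational(1, 4), Mul(Rational(-1, 8), Pow(z, 2))))
Add(Mul(21, Function('C')(Function('f')(-5, -2), -8)), 130) = Add(Mul(21, Add(Rational(1, 4), Mul(Rational(-1, 8), Pow(-8, 2)))), 130) = Add(Mul(21, Add(Rational(1, 4), Mul(Rational(-1, 8), 64))), 130) = Add(Mul(21, Add(Rational(1, 4), -8)), 130) = Add(Mul(21, Rational(-31, 4)), 130) = Add(Rational(-651, 4), 130) = Rational(-131, 4)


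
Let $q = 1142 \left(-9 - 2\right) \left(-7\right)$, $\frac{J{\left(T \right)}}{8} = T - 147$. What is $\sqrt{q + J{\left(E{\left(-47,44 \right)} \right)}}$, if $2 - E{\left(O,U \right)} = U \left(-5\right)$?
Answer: $\sqrt{88534} \approx 297.55$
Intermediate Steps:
$E{\left(O,U \right)} = 2 + 5 U$ ($E{\left(O,U \right)} = 2 - U \left(-5\right) = 2 - - 5 U = 2 + 5 U$)
$J{\left(T \right)} = -1176 + 8 T$ ($J{\left(T \right)} = 8 \left(T - 147\right) = 8 \left(-147 + T\right) = -1176 + 8 T$)
$q = 87934$ ($q = 1142 \left(\left(-11\right) \left(-7\right)\right) = 1142 \cdot 77 = 87934$)
$\sqrt{q + J{\left(E{\left(-47,44 \right)} \right)}} = \sqrt{87934 - \left(1176 - 8 \left(2 + 5 \cdot 44\right)\right)} = \sqrt{87934 - \left(1176 - 8 \left(2 + 220\right)\right)} = \sqrt{87934 + \left(-1176 + 8 \cdot 222\right)} = \sqrt{87934 + \left(-1176 + 1776\right)} = \sqrt{87934 + 600} = \sqrt{88534}$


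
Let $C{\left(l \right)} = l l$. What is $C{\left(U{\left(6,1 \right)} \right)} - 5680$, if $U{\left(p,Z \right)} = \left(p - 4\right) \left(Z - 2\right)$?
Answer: $-5676$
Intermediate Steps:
$U{\left(p,Z \right)} = \left(-4 + p\right) \left(-2 + Z\right)$
$C{\left(l \right)} = l^{2}$
$C{\left(U{\left(6,1 \right)} \right)} - 5680 = \left(8 - 4 - 12 + 1 \cdot 6\right)^{2} - 5680 = \left(8 - 4 - 12 + 6\right)^{2} - 5680 = \left(-2\right)^{2} - 5680 = 4 - 5680 = -5676$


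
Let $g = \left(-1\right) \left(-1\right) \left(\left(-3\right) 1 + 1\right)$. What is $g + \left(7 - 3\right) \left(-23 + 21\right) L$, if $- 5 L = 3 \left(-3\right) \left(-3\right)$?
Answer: $\frac{206}{5} \approx 41.2$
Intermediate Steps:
$L = - \frac{27}{5}$ ($L = - \frac{3 \left(-3\right) \left(-3\right)}{5} = - \frac{\left(-9\right) \left(-3\right)}{5} = \left(- \frac{1}{5}\right) 27 = - \frac{27}{5} \approx -5.4$)
$g = -2$ ($g = 1 \left(-3 + 1\right) = 1 \left(-2\right) = -2$)
$g + \left(7 - 3\right) \left(-23 + 21\right) L = -2 + \left(7 - 3\right) \left(-23 + 21\right) \left(- \frac{27}{5}\right) = -2 + 4 \left(-2\right) \left(- \frac{27}{5}\right) = -2 - - \frac{216}{5} = -2 + \frac{216}{5} = \frac{206}{5}$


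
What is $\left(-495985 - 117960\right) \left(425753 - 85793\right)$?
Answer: $-208716742200$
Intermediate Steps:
$\left(-495985 - 117960\right) \left(425753 - 85793\right) = \left(-613945\right) 339960 = -208716742200$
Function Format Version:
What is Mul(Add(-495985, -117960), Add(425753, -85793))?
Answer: -208716742200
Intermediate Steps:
Mul(Add(-495985, -117960), Add(425753, -85793)) = Mul(-613945, 339960) = -208716742200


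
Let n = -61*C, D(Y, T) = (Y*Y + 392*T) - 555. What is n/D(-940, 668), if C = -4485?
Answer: 273585/1144901 ≈ 0.23896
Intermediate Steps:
D(Y, T) = -555 + Y² + 392*T (D(Y, T) = (Y² + 392*T) - 555 = -555 + Y² + 392*T)
n = 273585 (n = -61*(-4485) = 273585)
n/D(-940, 668) = 273585/(-555 + (-940)² + 392*668) = 273585/(-555 + 883600 + 261856) = 273585/1144901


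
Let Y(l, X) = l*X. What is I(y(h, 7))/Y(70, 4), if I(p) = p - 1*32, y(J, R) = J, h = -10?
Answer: -3/20 ≈ -0.15000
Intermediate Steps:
I(p) = -32 + p (I(p) = p - 32 = -32 + p)
Y(l, X) = X*l
I(y(h, 7))/Y(70, 4) = (-32 - 10)/((4*70)) = -42/280 = -42*1/280 = -3/20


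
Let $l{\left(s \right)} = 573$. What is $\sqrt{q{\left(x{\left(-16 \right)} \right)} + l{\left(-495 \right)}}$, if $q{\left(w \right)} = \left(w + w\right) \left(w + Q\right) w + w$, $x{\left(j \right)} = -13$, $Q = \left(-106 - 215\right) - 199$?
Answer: $i \sqrt{179594} \approx 423.79 i$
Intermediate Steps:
$Q = -520$ ($Q = -321 - 199 = -520$)
$q{\left(w \right)} = w + 2 w^{2} \left(-520 + w\right)$ ($q{\left(w \right)} = \left(w + w\right) \left(w - 520\right) w + w = 2 w \left(-520 + w\right) w + w = 2 w^{2} \left(-520 + w\right) + w = w + 2 w^{2} \left(-520 + w\right)$)
$\sqrt{q{\left(x{\left(-16 \right)} \right)} + l{\left(-495 \right)}} = \sqrt{- 13 \left(1 - -13520 + 2 \left(-13\right)^{2}\right) + 573} = \sqrt{- 13 \left(1 + 13520 + 2 \cdot 169\right) + 573} = \sqrt{- 13 \left(1 + 13520 + 338\right) + 573} = \sqrt{\left(-13\right) 13859 + 573} = \sqrt{-180167 + 573} = \sqrt{-179594} = i \sqrt{179594}$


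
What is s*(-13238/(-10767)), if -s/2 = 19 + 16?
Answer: -926660/10767 ≈ -86.065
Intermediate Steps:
s = -70 (s = -2*(19 + 16) = -2*35 = -70)
s*(-13238/(-10767)) = -(-926660)/(-10767) = -(-926660)*(-1)/10767 = -70*13238/10767 = -926660/10767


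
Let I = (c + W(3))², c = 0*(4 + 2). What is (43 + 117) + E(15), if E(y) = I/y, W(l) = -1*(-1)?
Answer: 2401/15 ≈ 160.07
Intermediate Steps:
W(l) = 1
c = 0 (c = 0*6 = 0)
I = 1 (I = (0 + 1)² = 1² = 1)
E(y) = 1/y
(43 + 117) + E(15) = (43 + 117) + 1/15 = 160 + 1/15 = 2401/15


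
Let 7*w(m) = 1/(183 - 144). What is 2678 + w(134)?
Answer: 731095/273 ≈ 2678.0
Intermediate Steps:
w(m) = 1/273 (w(m) = 1/(7*(183 - 144)) = (⅐)/39 = (⅐)*(1/39) = 1/273)
2678 + w(134) = 2678 + 1/273 = 731095/273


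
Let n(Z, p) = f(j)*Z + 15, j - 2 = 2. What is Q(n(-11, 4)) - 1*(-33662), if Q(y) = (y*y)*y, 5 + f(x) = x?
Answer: 51238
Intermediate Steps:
j = 4 (j = 2 + 2 = 4)
f(x) = -5 + x
n(Z, p) = 15 - Z (n(Z, p) = (-5 + 4)*Z + 15 = -Z + 15 = 15 - Z)
Q(y) = y**3 (Q(y) = y**2*y = y**3)
Q(n(-11, 4)) - 1*(-33662) = (15 - 1*(-11))**3 - 1*(-33662) = (15 + 11)**3 + 33662 = 26**3 + 33662 = 17576 + 33662 = 51238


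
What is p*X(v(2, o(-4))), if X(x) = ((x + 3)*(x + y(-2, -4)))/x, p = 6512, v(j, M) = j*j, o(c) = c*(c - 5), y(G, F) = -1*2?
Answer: 22792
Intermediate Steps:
y(G, F) = -2
o(c) = c*(-5 + c)
v(j, M) = j**2
X(x) = (-2 + x)*(3 + x)/x (X(x) = ((x + 3)*(x - 2))/x = ((3 + x)*(-2 + x))/x = ((-2 + x)*(3 + x))/x = (-2 + x)*(3 + x)/x)
p*X(v(2, o(-4))) = 6512*(1 + 2**2 - 6/(2**2)) = 6512*(1 + 4 - 6/4) = 6512*(1 + 4 - 6*1/4) = 6512*(1 + 4 - 3/2) = 6512*(7/2) = 22792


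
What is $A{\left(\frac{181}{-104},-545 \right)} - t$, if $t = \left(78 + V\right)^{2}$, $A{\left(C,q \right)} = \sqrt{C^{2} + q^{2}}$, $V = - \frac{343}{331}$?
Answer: $- \frac{648975625}{109561} + \frac{\sqrt{3212655161}}{104} \approx -5378.4$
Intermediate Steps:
$V = - \frac{343}{331}$ ($V = \left(-343\right) \frac{1}{331} = - \frac{343}{331} \approx -1.0363$)
$t = \frac{648975625}{109561}$ ($t = \left(78 - \frac{343}{331}\right)^{2} = \left(\frac{25475}{331}\right)^{2} = \frac{648975625}{109561} \approx 5923.4$)
$A{\left(\frac{181}{-104},-545 \right)} - t = \sqrt{\left(\frac{181}{-104}\right)^{2} + \left(-545\right)^{2}} - \frac{648975625}{109561} = \sqrt{\left(181 \left(- \frac{1}{104}\right)\right)^{2} + 297025} - \frac{648975625}{109561} = \sqrt{\left(- \frac{181}{104}\right)^{2} + 297025} - \frac{648975625}{109561} = \sqrt{\frac{32761}{10816} + 297025} - \frac{648975625}{109561} = \sqrt{\frac{3212655161}{10816}} - \frac{648975625}{109561} = \frac{\sqrt{3212655161}}{104} - \frac{648975625}{109561} = - \frac{648975625}{109561} + \frac{\sqrt{3212655161}}{104}$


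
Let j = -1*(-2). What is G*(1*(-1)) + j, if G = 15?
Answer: -13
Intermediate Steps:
j = 2
G*(1*(-1)) + j = 15*(1*(-1)) + 2 = 15*(-1) + 2 = -15 + 2 = -13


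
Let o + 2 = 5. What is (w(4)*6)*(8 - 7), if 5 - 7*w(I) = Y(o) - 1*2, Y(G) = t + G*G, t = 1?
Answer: -18/7 ≈ -2.5714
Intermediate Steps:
o = 3 (o = -2 + 5 = 3)
Y(G) = 1 + G² (Y(G) = 1 + G*G = 1 + G²)
w(I) = -3/7 (w(I) = 5/7 - ((1 + 3²) - 1*2)/7 = 5/7 - ((1 + 9) - 2)/7 = 5/7 - (10 - 2)/7 = 5/7 - ⅐*8 = 5/7 - 8/7 = -3/7)
(w(4)*6)*(8 - 7) = (-3/7*6)*(8 - 7) = -18/7*1 = -18/7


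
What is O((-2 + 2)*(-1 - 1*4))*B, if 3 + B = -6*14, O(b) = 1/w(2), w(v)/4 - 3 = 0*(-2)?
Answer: -29/4 ≈ -7.2500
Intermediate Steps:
w(v) = 12 (w(v) = 12 + 4*(0*(-2)) = 12 + 4*0 = 12 + 0 = 12)
O(b) = 1/12
B = -87 (B = -3 - 6*14 = -3 - 84 = -87)
O((-2 + 2)*(-1 - 1*4))*B = (1/12)*(-87) = -29/4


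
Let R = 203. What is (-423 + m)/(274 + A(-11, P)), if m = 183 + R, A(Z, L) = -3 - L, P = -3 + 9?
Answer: -37/265 ≈ -0.13962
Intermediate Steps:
P = 6
m = 386 (m = 183 + 203 = 386)
(-423 + m)/(274 + A(-11, P)) = (-423 + 386)/(274 + (-3 - 1*6)) = -37/(274 + (-3 - 6)) = -37/(274 - 9) = -37/265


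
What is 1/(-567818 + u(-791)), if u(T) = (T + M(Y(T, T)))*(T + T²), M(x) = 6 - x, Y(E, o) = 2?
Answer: -1/492356248 ≈ -2.0311e-9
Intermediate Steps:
u(T) = (4 + T)*(T + T²) (u(T) = (T + (6 - 1*2))*(T + T²) = (T + (6 - 2))*(T + T²) = (T + 4)*(T + T²) = (4 + T)*(T + T²))
1/(-567818 + u(-791)) = 1/(-567818 - 791*(4 + (-791)² + 5*(-791))) = 1/(-567818 - 791*(4 + 625681 - 3955)) = 1/(-567818 - 791*621730) = 1/(-567818 - 491788430) = 1/(-492356248) = -1/492356248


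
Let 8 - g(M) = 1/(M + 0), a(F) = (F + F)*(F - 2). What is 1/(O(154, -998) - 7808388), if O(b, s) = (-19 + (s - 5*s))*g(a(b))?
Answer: -46816/364069496837 ≈ -1.2859e-7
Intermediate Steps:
a(F) = 2*F*(-2 + F) (a(F) = (2*F)*(-2 + F) = 2*F*(-2 + F))
g(M) = 8 - 1/M (g(M) = 8 - 1/(M + 0) = 8 - 1/M)
O(b, s) = (-19 - 4*s)*(8 - 1/(2*b*(-2 + b))) (O(b, s) = (-19 + (s - 5*s))*(8 - 1/(2*b*(-2 + b))) = (-19 - 4*s)*(8 - 1/(2*b*(-2 + b))))
1/(O(154, -998) - 7808388) = 1/(-1/2*(-1 + 16*154*(-2 + 154))*(19 + 4*(-998))/(154*(-2 + 154)) - 7808388) = 1/(-1/2*1/154*(-1 + 16*154*152)*(19 - 3992)/152 - 7808388) = 1/(-1/2*1/154*1/152*(-1 + 374528)*(-3973) - 7808388) = 1/(-1/2*1/154*1/152*374527*(-3973) - 7808388) = 1/(1487995771/46816 - 7808388) = 1/(-364069496837/46816) = -46816/364069496837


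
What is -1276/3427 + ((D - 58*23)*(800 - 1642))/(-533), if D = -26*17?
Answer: -5125388492/1826591 ≈ -2806.0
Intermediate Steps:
D = -442
-1276/3427 + ((D - 58*23)*(800 - 1642))/(-533) = -1276/3427 + ((-442 - 58*23)*(800 - 1642))/(-533) = -1276*1/3427 + ((-442 - 1334)*(-842))*(-1/533) = -1276/3427 - 1776*(-842)*(-1/533) = -1276/3427 + 1495392*(-1/533) = -1276/3427 - 1495392/533 = -5125388492/1826591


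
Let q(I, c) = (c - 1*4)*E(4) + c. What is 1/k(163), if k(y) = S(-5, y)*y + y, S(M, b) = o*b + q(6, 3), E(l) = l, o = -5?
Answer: -1/132845 ≈ -7.5276e-6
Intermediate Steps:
q(I, c) = -16 + 5*c (q(I, c) = (c - 1*4)*4 + c = (c - 4)*4 + c = (-4 + c)*4 + c = (-16 + 4*c) + c = -16 + 5*c)
S(M, b) = -1 - 5*b (S(M, b) = -5*b + (-16 + 5*3) = -5*b + (-16 + 15) = -5*b - 1 = -1 - 5*b)
k(y) = y + y*(-1 - 5*y) (k(y) = (-1 - 5*y)*y + y = y*(-1 - 5*y) + y = y + y*(-1 - 5*y))
1/k(163) = 1/(-5*163²) = 1/(-5*26569) = 1/(-132845) = -1/132845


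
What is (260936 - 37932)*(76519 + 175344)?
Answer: 56166456452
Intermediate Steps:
(260936 - 37932)*(76519 + 175344) = 223004*251863 = 56166456452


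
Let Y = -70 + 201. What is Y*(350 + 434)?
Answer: 102704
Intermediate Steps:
Y = 131
Y*(350 + 434) = 131*(350 + 434) = 131*784 = 102704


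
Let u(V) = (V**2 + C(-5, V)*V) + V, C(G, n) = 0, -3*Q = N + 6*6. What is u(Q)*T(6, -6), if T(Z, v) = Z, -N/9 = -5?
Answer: 4212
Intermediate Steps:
N = 45 (N = -9*(-5) = 45)
Q = -27 (Q = -(45 + 6*6)/3 = -(45 + 36)/3 = -1/3*81 = -27)
u(V) = V + V**2 (u(V) = (V**2 + 0*V) + V = (V**2 + 0) + V = V**2 + V = V + V**2)
u(Q)*T(6, -6) = -27*(1 - 27)*6 = -27*(-26)*6 = 702*6 = 4212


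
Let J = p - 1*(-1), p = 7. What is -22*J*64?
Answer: -11264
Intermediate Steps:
J = 8 (J = 7 - 1*(-1) = 7 + 1 = 8)
-22*J*64 = -22*8*64 = -176*64 = -11264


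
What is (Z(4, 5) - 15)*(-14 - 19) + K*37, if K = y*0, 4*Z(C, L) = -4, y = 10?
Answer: 528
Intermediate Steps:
Z(C, L) = -1 (Z(C, L) = (¼)*(-4) = -1)
K = 0 (K = 10*0 = 0)
(Z(4, 5) - 15)*(-14 - 19) + K*37 = (-1 - 15)*(-14 - 19) + 0*37 = -16*(-33) + 0 = 528 + 0 = 528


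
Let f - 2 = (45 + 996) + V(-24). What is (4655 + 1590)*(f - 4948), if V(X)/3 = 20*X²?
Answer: 191440475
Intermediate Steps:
V(X) = 60*X² (V(X) = 3*(20*X²) = 60*X²)
f = 35603 (f = 2 + ((45 + 996) + 60*(-24)²) = 2 + (1041 + 60*576) = 2 + (1041 + 34560) = 2 + 35601 = 35603)
(4655 + 1590)*(f - 4948) = (4655 + 1590)*(35603 - 4948) = 6245*30655 = 191440475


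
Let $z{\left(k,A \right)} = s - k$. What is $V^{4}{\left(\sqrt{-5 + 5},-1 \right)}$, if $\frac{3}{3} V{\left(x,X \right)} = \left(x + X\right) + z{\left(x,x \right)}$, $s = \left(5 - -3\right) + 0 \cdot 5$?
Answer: $2401$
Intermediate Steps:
$s = 8$ ($s = \left(5 + 3\right) + 0 = 8 + 0 = 8$)
$z{\left(k,A \right)} = 8 - k$
$V{\left(x,X \right)} = 8 + X$ ($V{\left(x,X \right)} = \left(x + X\right) - \left(-8 + x\right) = \left(X + x\right) - \left(-8 + x\right) = 8 + X$)
$V^{4}{\left(\sqrt{-5 + 5},-1 \right)} = \left(8 - 1\right)^{4} = 7^{4} = 2401$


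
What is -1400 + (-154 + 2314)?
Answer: 760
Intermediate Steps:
-1400 + (-154 + 2314) = -1400 + 2160 = 760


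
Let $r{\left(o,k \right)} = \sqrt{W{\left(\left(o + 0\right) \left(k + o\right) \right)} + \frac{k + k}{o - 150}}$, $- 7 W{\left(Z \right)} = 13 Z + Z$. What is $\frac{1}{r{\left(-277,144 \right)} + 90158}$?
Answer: $\frac{19248733}{1735443001065} - \frac{i \sqrt{13434488354}}{3470886002130} \approx 1.1092 \cdot 10^{-5} - 3.3394 \cdot 10^{-8} i$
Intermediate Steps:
$W{\left(Z \right)} = - 2 Z$ ($W{\left(Z \right)} = - \frac{13 Z + Z}{7} = - \frac{14 Z}{7} = - 2 Z$)
$r{\left(o,k \right)} = \sqrt{- 2 o \left(k + o\right) + \frac{2 k}{-150 + o}}$ ($r{\left(o,k \right)} = \sqrt{- 2 \left(o + 0\right) \left(k + o\right) + \frac{k + k}{o - 150}} = \sqrt{- 2 o \left(k + o\right) + \frac{2 k}{-150 + o}}$)
$\frac{1}{r{\left(-277,144 \right)} + 90158} = \frac{1}{\sqrt{2} \sqrt{\frac{144}{-150 - 277} - - 277 \left(144 - 277\right)} + 90158} = \frac{1}{\sqrt{2} \sqrt{\frac{144}{-427} - \left(-277\right) \left(-133\right)} + 90158} = \frac{1}{\sqrt{2} \sqrt{144 \left(- \frac{1}{427}\right) - 36841} + 90158} = \frac{1}{\sqrt{2} \sqrt{- \frac{144}{427} - 36841} + 90158} = \frac{1}{\sqrt{2} \sqrt{- \frac{15731251}{427}} + 90158} = \frac{1}{\sqrt{2} \frac{i \sqrt{6717244177}}{427} + 90158} = \frac{1}{\frac{i \sqrt{13434488354}}{427} + 90158} = \frac{1}{90158 + \frac{i \sqrt{13434488354}}{427}}$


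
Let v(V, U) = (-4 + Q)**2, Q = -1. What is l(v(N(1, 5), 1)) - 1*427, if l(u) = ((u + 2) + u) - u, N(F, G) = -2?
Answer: -400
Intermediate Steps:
v(V, U) = 25 (v(V, U) = (-4 - 1)**2 = (-5)**2 = 25)
l(u) = 2 + u (l(u) = ((2 + u) + u) - u = (2 + 2*u) - u = 2 + u)
l(v(N(1, 5), 1)) - 1*427 = (2 + 25) - 1*427 = 27 - 427 = -400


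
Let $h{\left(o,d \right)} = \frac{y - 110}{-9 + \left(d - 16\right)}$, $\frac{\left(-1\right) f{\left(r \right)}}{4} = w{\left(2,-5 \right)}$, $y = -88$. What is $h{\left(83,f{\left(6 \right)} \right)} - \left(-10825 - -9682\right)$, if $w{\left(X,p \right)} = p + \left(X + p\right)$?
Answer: $\frac{7803}{7} \approx 1114.7$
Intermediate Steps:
$w{\left(X,p \right)} = X + 2 p$
$f{\left(r \right)} = 32$ ($f{\left(r \right)} = - 4 \left(2 + 2 \left(-5\right)\right) = - 4 \left(2 - 10\right) = \left(-4\right) \left(-8\right) = 32$)
$h{\left(o,d \right)} = - \frac{198}{-25 + d}$ ($h{\left(o,d \right)} = \frac{-88 - 110}{-9 + \left(d - 16\right)} = - \frac{198}{-9 + \left(d - 16\right)} = - \frac{198}{-9 + \left(-16 + d\right)} = - \frac{198}{-25 + d}$)
$h{\left(83,f{\left(6 \right)} \right)} - \left(-10825 - -9682\right) = - \frac{198}{-25 + 32} - \left(-10825 - -9682\right) = - \frac{198}{7} - \left(-10825 + 9682\right) = \left(-198\right) \frac{1}{7} - -1143 = - \frac{198}{7} + 1143 = \frac{7803}{7}$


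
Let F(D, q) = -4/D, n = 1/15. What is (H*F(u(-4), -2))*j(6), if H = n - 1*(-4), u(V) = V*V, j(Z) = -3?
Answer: 61/20 ≈ 3.0500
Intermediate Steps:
u(V) = V²
n = 1/15 ≈ 0.066667
H = 61/15 (H = 1/15 - 1*(-4) = 1/15 + 4 = 61/15 ≈ 4.0667)
(H*F(u(-4), -2))*j(6) = (61*(-4/((-4)²))/15)*(-3) = (61*(-4/16)/15)*(-3) = (61*(-4*1/16)/15)*(-3) = ((61/15)*(-¼))*(-3) = -61/60*(-3) = 61/20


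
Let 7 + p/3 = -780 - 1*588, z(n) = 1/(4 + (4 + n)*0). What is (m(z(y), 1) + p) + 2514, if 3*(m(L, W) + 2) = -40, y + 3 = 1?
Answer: -4879/3 ≈ -1626.3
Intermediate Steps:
y = -2 (y = -3 + 1 = -2)
z(n) = 1/4 (z(n) = 1/(4 + 0) = 1/4)
m(L, W) = -46/3 (m(L, W) = -2 + (1/3)*(-40) = -2 - 40/3 = -46/3)
p = -4125 (p = -21 + 3*(-780 - 1*588) = -21 + 3*(-780 - 588) = -21 + 3*(-1368) = -21 - 4104 = -4125)
(m(z(y), 1) + p) + 2514 = (-46/3 - 4125) + 2514 = -12421/3 + 2514 = -4879/3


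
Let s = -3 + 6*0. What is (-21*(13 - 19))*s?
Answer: -378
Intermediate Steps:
s = -3 (s = -3 + 0 = -3)
(-21*(13 - 19))*s = -21*(13 - 19)*(-3) = -21*(-6)*(-3) = 126*(-3) = -378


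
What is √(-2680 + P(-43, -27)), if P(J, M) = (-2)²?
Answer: 2*I*√669 ≈ 51.73*I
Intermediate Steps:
P(J, M) = 4
√(-2680 + P(-43, -27)) = √(-2680 + 4) = √(-2676) = 2*I*√669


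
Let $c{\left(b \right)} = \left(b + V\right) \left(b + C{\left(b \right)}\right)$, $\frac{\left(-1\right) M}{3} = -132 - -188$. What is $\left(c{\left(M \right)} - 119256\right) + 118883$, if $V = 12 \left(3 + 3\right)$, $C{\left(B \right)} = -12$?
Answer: $16907$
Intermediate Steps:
$M = -168$ ($M = - 3 \left(-132 - -188\right) = - 3 \left(-132 + 188\right) = \left(-3\right) 56 = -168$)
$V = 72$ ($V = 12 \cdot 6 = 72$)
$c{\left(b \right)} = \left(-12 + b\right) \left(72 + b\right)$ ($c{\left(b \right)} = \left(b + 72\right) \left(b - 12\right) = \left(72 + b\right) \left(-12 + b\right) = \left(-12 + b\right) \left(72 + b\right)$)
$\left(c{\left(M \right)} - 119256\right) + 118883 = \left(\left(-864 + \left(-168\right)^{2} + 60 \left(-168\right)\right) - 119256\right) + 118883 = \left(\left(-864 + 28224 - 10080\right) - 119256\right) + 118883 = \left(17280 - 119256\right) + 118883 = -101976 + 118883 = 16907$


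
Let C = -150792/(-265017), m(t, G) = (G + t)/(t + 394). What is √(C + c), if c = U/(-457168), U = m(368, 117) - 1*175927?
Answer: √56455645217431879096587330/7693488032856 ≈ 0.97663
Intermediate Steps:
m(t, G) = (G + t)/(394 + t)
C = 50264/88339 (C = -150792*(-1/265017) = 50264/88339 ≈ 0.56899)
U = -134055889/762 (U = (117 + 368)/(394 + 368) - 1*175927 = 485/762 - 175927 = -134055889/762 ≈ -1.7593e+5)
c = 134055889/348362016 (c = -134055889/762/(-457168) = -134055889/762*(-1/457168) = 134055889/348362016 ≈ 0.38482)
√(C + c) = √(50264/88339 + 134055889/348362016) = √(29352431550595/30773952131424) = √56455645217431879096587330/7693488032856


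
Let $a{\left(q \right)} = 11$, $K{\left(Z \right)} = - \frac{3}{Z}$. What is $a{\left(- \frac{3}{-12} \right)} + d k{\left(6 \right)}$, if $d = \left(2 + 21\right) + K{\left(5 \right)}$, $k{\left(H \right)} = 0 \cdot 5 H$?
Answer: $11$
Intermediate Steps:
$k{\left(H \right)} = 0$ ($k{\left(H \right)} = 0 H = 0$)
$d = \frac{112}{5}$ ($d = \left(2 + 21\right) - \frac{3}{5} = 23 - \frac{3}{5} = \frac{112}{5} \approx 22.4$)
$a{\left(- \frac{3}{-12} \right)} + d k{\left(6 \right)} = 11 + \frac{112}{5} \cdot 0 = 11 + 0 = 11$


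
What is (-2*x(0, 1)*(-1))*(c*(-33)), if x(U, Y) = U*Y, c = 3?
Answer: 0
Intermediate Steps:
(-2*x(0, 1)*(-1))*(c*(-33)) = (-0*(-1))*(3*(-33)) = (-2*0*(-1))*(-99) = (0*(-1))*(-99) = 0*(-99) = 0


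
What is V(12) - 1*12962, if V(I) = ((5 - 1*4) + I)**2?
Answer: -12793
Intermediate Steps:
V(I) = (1 + I)**2 (V(I) = ((5 - 4) + I)**2 = (1 + I)**2)
V(12) - 1*12962 = (1 + 12)**2 - 1*12962 = 13**2 - 12962 = 169 - 12962 = -12793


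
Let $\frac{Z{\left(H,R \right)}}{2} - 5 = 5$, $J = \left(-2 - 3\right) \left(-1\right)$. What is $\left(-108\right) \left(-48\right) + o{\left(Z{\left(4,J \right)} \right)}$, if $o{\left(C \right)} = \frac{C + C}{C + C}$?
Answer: $5185$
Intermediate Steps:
$J = 5$ ($J = \left(-5\right) \left(-1\right) = 5$)
$Z{\left(H,R \right)} = 20$ ($Z{\left(H,R \right)} = 10 + 2 \cdot 5 = 10 + 10 = 20$)
$o{\left(C \right)} = 1$ ($o{\left(C \right)} = \frac{2 C}{2 C} = 2 C \frac{1}{2 C} = 1$)
$\left(-108\right) \left(-48\right) + o{\left(Z{\left(4,J \right)} \right)} = \left(-108\right) \left(-48\right) + 1 = 5184 + 1 = 5185$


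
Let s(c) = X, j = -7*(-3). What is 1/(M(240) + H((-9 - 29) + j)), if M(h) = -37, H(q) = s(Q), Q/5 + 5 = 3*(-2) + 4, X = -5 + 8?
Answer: -1/34 ≈ -0.029412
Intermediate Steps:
j = 21
X = 3
Q = -35 (Q = -25 + 5*(3*(-2) + 4) = -25 + 5*(-6 + 4) = -25 + 5*(-2) = -25 - 10 = -35)
s(c) = 3
H(q) = 3
1/(M(240) + H((-9 - 29) + j)) = 1/(-37 + 3) = 1/(-34) = -1/34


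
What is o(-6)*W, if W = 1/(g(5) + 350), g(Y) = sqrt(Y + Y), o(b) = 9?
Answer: 35/1361 - sqrt(10)/13610 ≈ 0.025484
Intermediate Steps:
g(Y) = sqrt(2)*sqrt(Y) (g(Y) = sqrt(2*Y) = sqrt(2)*sqrt(Y))
W = 1/(350 + sqrt(10)) (W = 1/(sqrt(2)*sqrt(5) + 350) = 1/(sqrt(10) + 350) = 1/(350 + sqrt(10)) ≈ 0.0028316)
o(-6)*W = 9*(35/12249 - sqrt(10)/122490) = 35/1361 - sqrt(10)/13610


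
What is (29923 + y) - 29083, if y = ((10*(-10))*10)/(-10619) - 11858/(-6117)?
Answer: 54695432422/64956423 ≈ 842.03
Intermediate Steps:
y = 132037102/64956423 (y = -100*10*(-1/10619) - 11858*(-1/6117) = -1000*(-1/10619) + 11858/6117 = 1000/10619 + 11858/6117 = 132037102/64956423 ≈ 2.0327)
(29923 + y) - 29083 = (29923 + 132037102/64956423) - 29083 = 1943823082531/64956423 - 29083 = 54695432422/64956423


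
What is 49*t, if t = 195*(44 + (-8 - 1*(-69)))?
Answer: 1003275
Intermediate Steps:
t = 20475 (t = 195*(44 + (-8 + 69)) = 195*(44 + 61) = 195*105 = 20475)
49*t = 49*20475 = 1003275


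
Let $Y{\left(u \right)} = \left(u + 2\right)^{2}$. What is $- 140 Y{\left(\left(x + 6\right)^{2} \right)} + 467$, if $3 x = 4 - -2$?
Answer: $-609373$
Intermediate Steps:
$x = 2$ ($x = \frac{4 - -2}{3} = \frac{4 + 2}{3} = \frac{1}{3} \cdot 6 = 2$)
$Y{\left(u \right)} = \left(2 + u\right)^{2}$
$- 140 Y{\left(\left(x + 6\right)^{2} \right)} + 467 = - 140 \left(2 + \left(2 + 6\right)^{2}\right)^{2} + 467 = - 140 \left(2 + 8^{2}\right)^{2} + 467 = - 140 \left(2 + 64\right)^{2} + 467 = - 140 \cdot 66^{2} + 467 = \left(-140\right) 4356 + 467 = -609840 + 467 = -609373$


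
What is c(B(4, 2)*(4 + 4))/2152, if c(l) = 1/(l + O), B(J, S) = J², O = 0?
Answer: 1/275456 ≈ 3.6303e-6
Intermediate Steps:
c(l) = 1/l (c(l) = 1/(l + 0) = 1/l)
c(B(4, 2)*(4 + 4))/2152 = 1/((4²*(4 + 4))*2152) = (1/2152)/(16*8) = (1/2152)/128 = (1/128)*(1/2152) = 1/275456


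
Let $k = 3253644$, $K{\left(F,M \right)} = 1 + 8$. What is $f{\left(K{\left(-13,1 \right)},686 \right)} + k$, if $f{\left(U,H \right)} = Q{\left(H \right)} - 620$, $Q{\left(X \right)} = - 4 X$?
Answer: $3250280$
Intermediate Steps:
$K{\left(F,M \right)} = 9$
$f{\left(U,H \right)} = -620 - 4 H$ ($f{\left(U,H \right)} = - 4 H - 620 = -620 - 4 H$)
$f{\left(K{\left(-13,1 \right)},686 \right)} + k = \left(-620 - 2744\right) + 3253644 = -3364 + 3253644 = 3250280$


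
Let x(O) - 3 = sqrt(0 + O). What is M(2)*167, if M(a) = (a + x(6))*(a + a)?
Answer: 3340 + 668*sqrt(6) ≈ 4976.3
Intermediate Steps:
x(O) = 3 + sqrt(O) (x(O) = 3 + sqrt(0 + O) = 3 + sqrt(O))
M(a) = 2*a*(3 + a + sqrt(6)) (M(a) = (a + (3 + sqrt(6)))*(a + a) = (3 + a + sqrt(6))*(2*a) = 2*a*(3 + a + sqrt(6)))
M(2)*167 = (2*2*(3 + 2 + sqrt(6)))*167 = (2*2*(5 + sqrt(6)))*167 = (20 + 4*sqrt(6))*167 = 3340 + 668*sqrt(6)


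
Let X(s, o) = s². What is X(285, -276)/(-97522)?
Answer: -81225/97522 ≈ -0.83289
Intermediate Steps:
X(285, -276)/(-97522) = 285²/(-97522) = 81225*(-1/97522) = -81225/97522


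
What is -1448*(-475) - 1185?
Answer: 686615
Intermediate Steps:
-1448*(-475) - 1185 = 687800 - 1185 = 686615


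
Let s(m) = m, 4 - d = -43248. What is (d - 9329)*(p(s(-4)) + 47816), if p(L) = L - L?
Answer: 1622062168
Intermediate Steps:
d = 43252 (d = 4 - 1*(-43248) = 4 + 43248 = 43252)
p(L) = 0
(d - 9329)*(p(s(-4)) + 47816) = (43252 - 9329)*(0 + 47816) = 33923*47816 = 1622062168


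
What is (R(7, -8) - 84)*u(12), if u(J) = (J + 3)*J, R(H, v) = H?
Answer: -13860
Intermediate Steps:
u(J) = J*(3 + J) (u(J) = (3 + J)*J = J*(3 + J))
(R(7, -8) - 84)*u(12) = (7 - 84)*(12*(3 + 12)) = -924*15 = -77*180 = -13860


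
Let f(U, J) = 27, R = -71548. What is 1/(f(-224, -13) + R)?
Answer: -1/71521 ≈ -1.3982e-5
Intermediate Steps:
1/(f(-224, -13) + R) = 1/(27 - 71548) = 1/(-71521) = -1/71521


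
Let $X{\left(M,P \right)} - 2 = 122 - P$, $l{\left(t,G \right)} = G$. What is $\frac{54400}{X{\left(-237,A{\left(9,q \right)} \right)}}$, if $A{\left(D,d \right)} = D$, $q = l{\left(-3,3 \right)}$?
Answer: $\frac{10880}{23} \approx 473.04$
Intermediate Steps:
$q = 3$
$X{\left(M,P \right)} = 124 - P$ ($X{\left(M,P \right)} = 2 - \left(-122 + P\right) = 124 - P$)
$\frac{54400}{X{\left(-237,A{\left(9,q \right)} \right)}} = \frac{54400}{124 - 9} = \frac{54400}{115} = 54400 \cdot \frac{1}{115} = \frac{10880}{23}$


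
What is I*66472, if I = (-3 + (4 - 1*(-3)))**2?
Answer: 1063552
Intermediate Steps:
I = 16 (I = (-3 + (4 + 3))**2 = (-3 + 7)**2 = 4**2 = 16)
I*66472 = 16*66472 = 1063552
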